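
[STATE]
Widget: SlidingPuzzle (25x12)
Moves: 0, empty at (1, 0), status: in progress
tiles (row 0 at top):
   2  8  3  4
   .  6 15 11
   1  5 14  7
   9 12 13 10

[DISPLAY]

┌────┬────┬────┬────┐    
│  2 │  8 │  3 │  4 │    
├────┼────┼────┼────┤    
│    │  6 │ 15 │ 11 │    
├────┼────┼────┼────┤    
│  1 │  5 │ 14 │  7 │    
├────┼────┼────┼────┤    
│  9 │ 12 │ 13 │ 10 │    
└────┴────┴────┴────┘    
Moves: 0                 
                         
                         


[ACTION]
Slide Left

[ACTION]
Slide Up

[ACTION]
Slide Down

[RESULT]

┌────┬────┬────┬────┐    
│  2 │  8 │  3 │  4 │    
├────┼────┼────┼────┤    
│  6 │    │ 15 │ 11 │    
├────┼────┼────┼────┤    
│  1 │  5 │ 14 │  7 │    
├────┼────┼────┼────┤    
│  9 │ 12 │ 13 │ 10 │    
└────┴────┴────┴────┘    
Moves: 3                 
                         
                         


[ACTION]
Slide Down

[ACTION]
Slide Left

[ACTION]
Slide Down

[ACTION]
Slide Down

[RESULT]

┌────┬────┬────┬────┐    
│  2 │  3 │    │  4 │    
├────┼────┼────┼────┤    
│  6 │  8 │ 15 │ 11 │    
├────┼────┼────┼────┤    
│  1 │  5 │ 14 │  7 │    
├────┼────┼────┼────┤    
│  9 │ 12 │ 13 │ 10 │    
└────┴────┴────┴────┘    
Moves: 5                 
                         
                         


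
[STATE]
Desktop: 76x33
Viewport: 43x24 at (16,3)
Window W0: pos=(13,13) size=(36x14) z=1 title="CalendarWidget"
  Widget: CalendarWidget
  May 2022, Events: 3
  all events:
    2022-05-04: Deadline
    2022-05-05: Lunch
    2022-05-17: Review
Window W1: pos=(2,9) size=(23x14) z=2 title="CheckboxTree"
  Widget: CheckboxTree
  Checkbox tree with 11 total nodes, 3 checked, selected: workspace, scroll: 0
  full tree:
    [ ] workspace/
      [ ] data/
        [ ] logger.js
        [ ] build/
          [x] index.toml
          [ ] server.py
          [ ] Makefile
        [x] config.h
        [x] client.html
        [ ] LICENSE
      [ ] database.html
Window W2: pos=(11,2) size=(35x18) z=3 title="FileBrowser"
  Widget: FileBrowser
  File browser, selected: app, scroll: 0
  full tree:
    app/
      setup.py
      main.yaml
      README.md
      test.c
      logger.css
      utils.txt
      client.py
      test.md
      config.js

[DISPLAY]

eBrowser                     ┃             
─────────────────────────────┨             
] app/                       ┃             
setup.py                     ┃             
main.yaml                    ┃             
README.md                    ┃             
test.c                       ┃             
logger.css                   ┃             
utils.txt                    ┃             
client.py                    ┃             
test.md                      ┃━━┓          
config.js                    ┃  ┃          
                             ┃──┨          
                             ┃  ┃          
                             ┃  ┃          
                             ┃  ┃          
━━━━━━━━━━━━━━━━━━━━━━━━━━━━━┛  ┃          
nt.html ┃ 13 14 15              ┃          
NSE     ┃9 20 21 22             ┃          
━━━━━━━━┛ 27 28 29              ┃          
 31                             ┃          
                                ┃          
                                ┃          
━━━━━━━━━━━━━━━━━━━━━━━━━━━━━━━━┛          


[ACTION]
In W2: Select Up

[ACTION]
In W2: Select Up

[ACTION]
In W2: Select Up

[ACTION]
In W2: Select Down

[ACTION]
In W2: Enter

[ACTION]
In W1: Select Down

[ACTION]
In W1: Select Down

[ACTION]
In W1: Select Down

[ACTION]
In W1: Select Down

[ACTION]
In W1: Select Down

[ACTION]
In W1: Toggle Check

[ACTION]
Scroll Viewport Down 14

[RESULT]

test.c                       ┃             
logger.css                   ┃             
utils.txt                    ┃             
client.py                    ┃             
test.md                      ┃━━┓          
config.js                    ┃  ┃          
                             ┃──┨          
                             ┃  ┃          
                             ┃  ┃          
                             ┃  ┃          
━━━━━━━━━━━━━━━━━━━━━━━━━━━━━┛  ┃          
nt.html ┃ 13 14 15              ┃          
NSE     ┃9 20 21 22             ┃          
━━━━━━━━┛ 27 28 29              ┃          
 31                             ┃          
                                ┃          
                                ┃          
━━━━━━━━━━━━━━━━━━━━━━━━━━━━━━━━┛          
                                           
                                           
                                           
                                           
                                           
                                           


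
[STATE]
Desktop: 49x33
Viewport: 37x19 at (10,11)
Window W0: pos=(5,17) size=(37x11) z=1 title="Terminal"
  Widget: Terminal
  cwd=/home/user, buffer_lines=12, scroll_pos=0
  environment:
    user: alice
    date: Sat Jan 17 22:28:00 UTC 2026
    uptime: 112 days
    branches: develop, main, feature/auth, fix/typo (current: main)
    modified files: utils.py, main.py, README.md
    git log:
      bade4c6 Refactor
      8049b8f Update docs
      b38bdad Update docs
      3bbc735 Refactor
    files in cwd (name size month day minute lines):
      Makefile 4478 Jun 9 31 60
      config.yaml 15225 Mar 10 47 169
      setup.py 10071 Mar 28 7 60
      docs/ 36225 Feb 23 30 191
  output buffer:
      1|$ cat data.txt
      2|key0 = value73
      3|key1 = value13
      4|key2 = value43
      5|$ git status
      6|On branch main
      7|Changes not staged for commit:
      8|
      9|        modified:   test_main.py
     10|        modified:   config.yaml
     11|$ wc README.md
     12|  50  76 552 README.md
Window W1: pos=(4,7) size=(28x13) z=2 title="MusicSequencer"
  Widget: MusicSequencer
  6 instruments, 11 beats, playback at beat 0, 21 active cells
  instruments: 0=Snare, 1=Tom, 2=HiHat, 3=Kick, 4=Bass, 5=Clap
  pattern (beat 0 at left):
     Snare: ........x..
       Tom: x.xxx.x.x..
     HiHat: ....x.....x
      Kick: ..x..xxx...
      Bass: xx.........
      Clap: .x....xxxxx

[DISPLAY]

e········█··         ┃               
m█·███·█·█··         ┃               
t····█·····█         ┃               
k··█··███···         ┃               
s██·········         ┃               
p·█····█████         ┃               
                     ┃━━━━━━━━━┓     
                     ┃         ┃     
━━━━━━━━━━━━━━━━━━━━━┛─────────┨     
t data.txt                     ┃     
 = value73                     ┃     
 = value13                     ┃     
 = value43                     ┃     
t status                       ┃     
ranch main                     ┃     
ges not staged for commit:     ┃     
━━━━━━━━━━━━━━━━━━━━━━━━━━━━━━━┛     
                                     
                                     


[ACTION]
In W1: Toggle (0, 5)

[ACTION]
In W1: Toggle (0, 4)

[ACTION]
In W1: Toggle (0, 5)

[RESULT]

e····█···█··         ┃               
m█·███·█·█··         ┃               
t····█·····█         ┃               
k··█··███···         ┃               
s██·········         ┃               
p·█····█████         ┃               
                     ┃━━━━━━━━━┓     
                     ┃         ┃     
━━━━━━━━━━━━━━━━━━━━━┛─────────┨     
t data.txt                     ┃     
 = value73                     ┃     
 = value13                     ┃     
 = value43                     ┃     
t status                       ┃     
ranch main                     ┃     
ges not staged for commit:     ┃     
━━━━━━━━━━━━━━━━━━━━━━━━━━━━━━━┛     
                                     
                                     


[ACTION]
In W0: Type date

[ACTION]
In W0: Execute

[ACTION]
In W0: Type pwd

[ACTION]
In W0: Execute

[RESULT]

e····█···█··         ┃               
m█·███·█·█··         ┃               
t····█·····█         ┃               
k··█··███···         ┃               
s██·········         ┃               
p·█····█████         ┃               
                     ┃━━━━━━━━━┓     
                     ┃         ┃     
━━━━━━━━━━━━━━━━━━━━━┛─────────┨     
 README.md                     ┃     
  76 552 README.md             ┃     
te                             ┃     
Jan 17 22:28:00 UTC 2026       ┃     
d                              ┃     
e/user                         ┃     
                               ┃     
━━━━━━━━━━━━━━━━━━━━━━━━━━━━━━━┛     
                                     
                                     


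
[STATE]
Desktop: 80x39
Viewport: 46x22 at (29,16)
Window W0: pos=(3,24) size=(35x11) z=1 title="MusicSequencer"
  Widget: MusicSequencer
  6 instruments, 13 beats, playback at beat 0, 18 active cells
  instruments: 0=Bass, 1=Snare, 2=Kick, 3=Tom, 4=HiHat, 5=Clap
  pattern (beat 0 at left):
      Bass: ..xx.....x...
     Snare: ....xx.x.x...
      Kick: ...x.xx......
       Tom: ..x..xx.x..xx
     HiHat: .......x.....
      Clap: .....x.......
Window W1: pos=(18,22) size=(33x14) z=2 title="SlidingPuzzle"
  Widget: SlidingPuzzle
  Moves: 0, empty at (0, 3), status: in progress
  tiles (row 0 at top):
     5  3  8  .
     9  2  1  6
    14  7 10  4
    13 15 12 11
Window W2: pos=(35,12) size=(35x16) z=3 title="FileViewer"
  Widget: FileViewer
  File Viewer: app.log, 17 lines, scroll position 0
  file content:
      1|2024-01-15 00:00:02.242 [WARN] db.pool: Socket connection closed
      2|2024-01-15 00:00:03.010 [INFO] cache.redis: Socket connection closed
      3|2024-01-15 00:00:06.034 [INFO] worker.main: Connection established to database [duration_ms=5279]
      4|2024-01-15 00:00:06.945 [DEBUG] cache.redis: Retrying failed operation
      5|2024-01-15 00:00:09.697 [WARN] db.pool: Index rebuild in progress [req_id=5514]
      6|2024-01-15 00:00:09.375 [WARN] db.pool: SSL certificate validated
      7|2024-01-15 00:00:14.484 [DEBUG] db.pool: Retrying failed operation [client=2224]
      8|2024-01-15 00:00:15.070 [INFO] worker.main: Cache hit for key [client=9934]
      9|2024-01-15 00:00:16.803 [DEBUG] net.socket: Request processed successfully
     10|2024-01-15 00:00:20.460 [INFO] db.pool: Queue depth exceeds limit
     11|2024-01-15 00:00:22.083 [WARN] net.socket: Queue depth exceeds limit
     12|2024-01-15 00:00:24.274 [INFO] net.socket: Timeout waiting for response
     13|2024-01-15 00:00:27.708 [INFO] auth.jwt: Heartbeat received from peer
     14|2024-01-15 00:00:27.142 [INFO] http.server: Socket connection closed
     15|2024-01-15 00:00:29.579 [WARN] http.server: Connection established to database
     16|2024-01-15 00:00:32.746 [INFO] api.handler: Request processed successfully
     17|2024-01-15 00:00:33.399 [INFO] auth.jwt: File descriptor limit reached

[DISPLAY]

      ┃2024-01-15 00:00:03.010 [INFO] c█┃     
      ┃2024-01-15 00:00:06.034 [INFO] w░┃     
      ┃2024-01-15 00:00:06.945 [DEBUG] ░┃     
      ┃2024-01-15 00:00:09.697 [WARN] d░┃     
      ┃2024-01-15 00:00:09.375 [WARN] d░┃     
      ┃2024-01-15 00:00:14.484 [DEBUG] ░┃     
━━━━━━┃2024-01-15 00:00:15.070 [INFO] w░┃     
zzle  ┃2024-01-15 00:00:16.803 [DEBUG] ░┃     
──────┃2024-01-15 00:00:20.460 [INFO] d░┃     
┬────┬┃2024-01-15 00:00:22.083 [WARN] n░┃     
│  8 │┃2024-01-15 00:00:24.274 [INFO] n▼┃     
┼────┼┗━━━━━━━━━━━━━━━━━━━━━━━━━━━━━━━━━┛     
│  1 │  6 │          ┃                        
┼────┼────┤          ┃                        
│ 10 │  4 │          ┃                        
┼────┼────┤          ┃                        
│ 12 │ 11 │          ┃                        
┴────┴────┘          ┃                        
                     ┃                        
━━━━━━━━━━━━━━━━━━━━━┛                        
                                              
                                              


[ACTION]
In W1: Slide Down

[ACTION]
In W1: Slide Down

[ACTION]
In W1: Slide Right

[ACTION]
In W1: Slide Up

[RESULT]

      ┃2024-01-15 00:00:03.010 [INFO] c█┃     
      ┃2024-01-15 00:00:06.034 [INFO] w░┃     
      ┃2024-01-15 00:00:06.945 [DEBUG] ░┃     
      ┃2024-01-15 00:00:09.697 [WARN] d░┃     
      ┃2024-01-15 00:00:09.375 [WARN] d░┃     
      ┃2024-01-15 00:00:14.484 [DEBUG] ░┃     
━━━━━━┃2024-01-15 00:00:15.070 [INFO] w░┃     
zzle  ┃2024-01-15 00:00:16.803 [DEBUG] ░┃     
──────┃2024-01-15 00:00:20.460 [INFO] d░┃     
┬────┬┃2024-01-15 00:00:22.083 [WARN] n░┃     
│  1 │┃2024-01-15 00:00:24.274 [INFO] n▼┃     
┼────┼┗━━━━━━━━━━━━━━━━━━━━━━━━━━━━━━━━━┛     
│    │  6 │          ┃                        
┼────┼────┤          ┃                        
│ 10 │  4 │          ┃                        
┼────┼────┤          ┃                        
│ 12 │ 11 │          ┃                        
┴────┴────┘          ┃                        
                     ┃                        
━━━━━━━━━━━━━━━━━━━━━┛                        
                                              
                                              


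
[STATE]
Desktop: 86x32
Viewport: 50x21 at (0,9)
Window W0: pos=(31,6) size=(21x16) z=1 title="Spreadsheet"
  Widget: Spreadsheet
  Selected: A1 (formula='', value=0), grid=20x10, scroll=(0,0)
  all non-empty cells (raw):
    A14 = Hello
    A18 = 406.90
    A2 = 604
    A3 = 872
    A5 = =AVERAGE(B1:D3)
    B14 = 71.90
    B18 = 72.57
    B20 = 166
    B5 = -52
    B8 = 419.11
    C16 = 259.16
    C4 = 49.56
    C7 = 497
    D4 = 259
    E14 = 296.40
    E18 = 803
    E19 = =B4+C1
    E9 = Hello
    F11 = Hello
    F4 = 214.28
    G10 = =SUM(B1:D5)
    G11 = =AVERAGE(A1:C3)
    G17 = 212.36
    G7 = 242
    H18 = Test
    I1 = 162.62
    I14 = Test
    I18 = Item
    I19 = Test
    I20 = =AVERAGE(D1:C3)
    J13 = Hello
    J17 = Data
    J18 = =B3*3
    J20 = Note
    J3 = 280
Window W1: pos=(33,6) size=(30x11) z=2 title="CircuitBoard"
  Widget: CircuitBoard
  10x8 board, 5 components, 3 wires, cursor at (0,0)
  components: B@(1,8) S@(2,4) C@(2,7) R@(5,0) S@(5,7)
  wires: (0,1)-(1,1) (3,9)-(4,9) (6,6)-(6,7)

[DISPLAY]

                               ┃A┃   0 1 2 3 4 5 6
                               ┃ ┃0  [.]  ·       
                               ┃-┃        │       
                               ┃ ┃1       ·       
                               ┃ ┃                
                               ┃ ┃2               
                               ┃ ┃                
                               ┃ ┗━━━━━━━━━━━━━━━━
                               ┃  6        0      
                               ┃  7        0      
                               ┃  8        0  419.
                               ┃  9        0      
                               ┗━━━━━━━━━━━━━━━━━━
                                                  
                                                  
                                                  
                                                  
                                                  
                                                  
                                                  
                                                  


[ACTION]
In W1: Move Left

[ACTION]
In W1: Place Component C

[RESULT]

                               ┃A┃   0 1 2 3 4 5 6
                               ┃ ┃0  [C]  ·       
                               ┃-┃        │       
                               ┃ ┃1       ·       
                               ┃ ┃                
                               ┃ ┃2               
                               ┃ ┃                
                               ┃ ┗━━━━━━━━━━━━━━━━
                               ┃  6        0      
                               ┃  7        0      
                               ┃  8        0  419.
                               ┃  9        0      
                               ┗━━━━━━━━━━━━━━━━━━
                                                  
                                                  
                                                  
                                                  
                                                  
                                                  
                                                  
                                                  


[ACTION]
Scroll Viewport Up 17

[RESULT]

                                                  
                                                  
                                                  
                                                  
                                                  
                                                  
                               ┏━┏━━━━━━━━━━━━━━━━
                               ┃ ┃ CircuitBoard   
                               ┠─┠────────────────
                               ┃A┃   0 1 2 3 4 5 6
                               ┃ ┃0  [C]  ·       
                               ┃-┃        │       
                               ┃ ┃1       ·       
                               ┃ ┃                
                               ┃ ┃2               
                               ┃ ┃                
                               ┃ ┗━━━━━━━━━━━━━━━━
                               ┃  6        0      
                               ┃  7        0      
                               ┃  8        0  419.
                               ┃  9        0      


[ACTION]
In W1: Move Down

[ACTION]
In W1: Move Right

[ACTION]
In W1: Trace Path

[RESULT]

                                                  
                                                  
                                                  
                                                  
                                                  
                                                  
                               ┏━┏━━━━━━━━━━━━━━━━
                               ┃ ┃ CircuitBoard   
                               ┠─┠────────────────
                               ┃A┃   0 1 2 3 4 5 6
                               ┃ ┃0   C   ·       
                               ┃-┃        │       
                               ┃ ┃1      [.]      
                               ┃ ┃                
                               ┃ ┃2               
                               ┃ ┃                
                               ┃ ┗━━━━━━━━━━━━━━━━
                               ┃  6        0      
                               ┃  7        0      
                               ┃  8        0  419.
                               ┃  9        0      


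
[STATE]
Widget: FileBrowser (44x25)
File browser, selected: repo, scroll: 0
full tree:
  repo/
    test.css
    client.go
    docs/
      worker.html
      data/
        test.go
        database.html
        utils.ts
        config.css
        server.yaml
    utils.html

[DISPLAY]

> [-] repo/                                 
    test.css                                
    client.go                               
    [+] docs/                               
    utils.html                              
                                            
                                            
                                            
                                            
                                            
                                            
                                            
                                            
                                            
                                            
                                            
                                            
                                            
                                            
                                            
                                            
                                            
                                            
                                            
                                            


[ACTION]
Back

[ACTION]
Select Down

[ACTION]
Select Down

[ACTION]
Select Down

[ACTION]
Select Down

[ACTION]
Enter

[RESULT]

  [-] repo/                                 
    test.css                                
    client.go                               
    [+] docs/                               
  > utils.html                              
                                            
                                            
                                            
                                            
                                            
                                            
                                            
                                            
                                            
                                            
                                            
                                            
                                            
                                            
                                            
                                            
                                            
                                            
                                            
                                            


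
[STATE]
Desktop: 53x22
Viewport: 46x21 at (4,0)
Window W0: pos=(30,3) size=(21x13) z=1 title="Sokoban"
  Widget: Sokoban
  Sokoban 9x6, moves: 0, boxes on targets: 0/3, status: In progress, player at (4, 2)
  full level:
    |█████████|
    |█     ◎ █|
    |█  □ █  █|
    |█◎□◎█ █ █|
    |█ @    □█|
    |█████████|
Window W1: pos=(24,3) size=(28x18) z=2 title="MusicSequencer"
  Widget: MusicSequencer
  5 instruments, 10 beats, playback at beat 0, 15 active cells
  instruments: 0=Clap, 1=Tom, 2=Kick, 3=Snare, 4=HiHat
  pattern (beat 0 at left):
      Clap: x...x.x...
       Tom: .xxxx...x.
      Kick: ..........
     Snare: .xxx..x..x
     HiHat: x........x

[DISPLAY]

                                              
                                              
                                              
                    ┏━━━━━━━━━━━━━━━━━━━━━━━━━
                    ┃ MusicSequencer          
                    ┠─────────────────────────
                    ┃      ▼123456789         
                    ┃  Clap█···█·█···         
                    ┃   Tom·████···█·         
                    ┃  Kick··········         
                    ┃ Snare·███··█··█         
                    ┃ HiHat█········█         
                    ┃                         
                    ┃                         
                    ┃                         
                    ┃                         
                    ┃                         
                    ┃                         
                    ┃                         
                    ┃                         
                    ┗━━━━━━━━━━━━━━━━━━━━━━━━━


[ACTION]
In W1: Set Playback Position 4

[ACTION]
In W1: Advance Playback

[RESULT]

                                              
                                              
                                              
                    ┏━━━━━━━━━━━━━━━━━━━━━━━━━
                    ┃ MusicSequencer          
                    ┠─────────────────────────
                    ┃      01234▼6789         
                    ┃  Clap█···█·█···         
                    ┃   Tom·████···█·         
                    ┃  Kick··········         
                    ┃ Snare·███··█··█         
                    ┃ HiHat█········█         
                    ┃                         
                    ┃                         
                    ┃                         
                    ┃                         
                    ┃                         
                    ┃                         
                    ┃                         
                    ┃                         
                    ┗━━━━━━━━━━━━━━━━━━━━━━━━━


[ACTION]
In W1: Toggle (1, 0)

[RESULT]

                                              
                                              
                                              
                    ┏━━━━━━━━━━━━━━━━━━━━━━━━━
                    ┃ MusicSequencer          
                    ┠─────────────────────────
                    ┃      01234▼6789         
                    ┃  Clap█···█·█···         
                    ┃   Tom█████···█·         
                    ┃  Kick··········         
                    ┃ Snare·███··█··█         
                    ┃ HiHat█········█         
                    ┃                         
                    ┃                         
                    ┃                         
                    ┃                         
                    ┃                         
                    ┃                         
                    ┃                         
                    ┃                         
                    ┗━━━━━━━━━━━━━━━━━━━━━━━━━


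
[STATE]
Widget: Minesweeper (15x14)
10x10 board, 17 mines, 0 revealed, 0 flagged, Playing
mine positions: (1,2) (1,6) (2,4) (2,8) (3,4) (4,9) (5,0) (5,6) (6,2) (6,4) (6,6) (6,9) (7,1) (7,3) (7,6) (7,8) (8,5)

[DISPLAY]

■■■■■■■■■■     
■■■■■■■■■■     
■■■■■■■■■■     
■■■■■■■■■■     
■■■■■■■■■■     
■■■■■■■■■■     
■■■■■■■■■■     
■■■■■■■■■■     
■■■■■■■■■■     
■■■■■■■■■■     
               
               
               
               


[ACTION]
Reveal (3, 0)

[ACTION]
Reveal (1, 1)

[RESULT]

 1■■■■■■■■     
 1■■■■■■■■     
 113■■■■■■     
   2■■■■■■     
11 1■■■■■■     
■212■■■■■■     
■■■■■■■■■■     
■■■■■■■■■■     
■■■■■■■■■■     
■■■■■■■■■■     
               
               
               
               


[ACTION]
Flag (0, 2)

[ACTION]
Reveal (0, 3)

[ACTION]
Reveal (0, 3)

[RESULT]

 1⚑1■■■■■■     
 1■■■■■■■■     
 113■■■■■■     
   2■■■■■■     
11 1■■■■■■     
■212■■■■■■     
■■■■■■■■■■     
■■■■■■■■■■     
■■■■■■■■■■     
■■■■■■■■■■     
               
               
               
               


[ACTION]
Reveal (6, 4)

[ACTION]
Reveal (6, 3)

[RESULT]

 1⚑1■■■■■■     
 1✹■■■✹■■■     
 113✹■■■✹■     
   2✹■■■■■     
11 1■■■■■✹     
✹212■■✹■■■     
■■✹■✹■✹■■✹     
■✹■✹■■✹■✹■     
■■■■■✹■■■■     
■■■■■■■■■■     
               
               
               
               


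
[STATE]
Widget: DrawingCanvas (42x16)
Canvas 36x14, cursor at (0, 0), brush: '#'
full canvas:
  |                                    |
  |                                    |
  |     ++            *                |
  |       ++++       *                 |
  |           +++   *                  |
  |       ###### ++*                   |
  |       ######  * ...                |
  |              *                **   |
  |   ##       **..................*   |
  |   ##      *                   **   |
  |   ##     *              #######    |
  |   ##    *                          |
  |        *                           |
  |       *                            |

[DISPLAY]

+                                         
                                          
     ++            *                      
       ++++       *                       
           +++   *                        
       ###### ++*                         
       ######  * ...                      
              *                **         
   ##       **..................*         
   ##      *                   **         
   ##     *              #######          
   ##    *                                
        *                                 
       *                                  
                                          
                                          


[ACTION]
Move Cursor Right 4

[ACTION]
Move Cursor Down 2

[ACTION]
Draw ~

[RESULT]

                                          
                                          
    ~++            *                      
       ++++       *                       
           +++   *                        
       ###### ++*                         
       ######  * ...                      
              *                **         
   ##       **..................*         
   ##      *                   **         
   ##     *              #######          
   ##    *                                
        *                                 
       *                                  
                                          
                                          


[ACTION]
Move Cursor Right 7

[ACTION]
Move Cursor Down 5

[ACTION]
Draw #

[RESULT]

                                          
                                          
    ~++            *                      
       ++++       *                       
           +++   *                        
       ###### ++*                         
       ######  * ...                      
           #  *                **         
   ##       **..................*         
   ##      *                   **         
   ##     *              #######          
   ##    *                                
        *                                 
       *                                  
                                          
                                          


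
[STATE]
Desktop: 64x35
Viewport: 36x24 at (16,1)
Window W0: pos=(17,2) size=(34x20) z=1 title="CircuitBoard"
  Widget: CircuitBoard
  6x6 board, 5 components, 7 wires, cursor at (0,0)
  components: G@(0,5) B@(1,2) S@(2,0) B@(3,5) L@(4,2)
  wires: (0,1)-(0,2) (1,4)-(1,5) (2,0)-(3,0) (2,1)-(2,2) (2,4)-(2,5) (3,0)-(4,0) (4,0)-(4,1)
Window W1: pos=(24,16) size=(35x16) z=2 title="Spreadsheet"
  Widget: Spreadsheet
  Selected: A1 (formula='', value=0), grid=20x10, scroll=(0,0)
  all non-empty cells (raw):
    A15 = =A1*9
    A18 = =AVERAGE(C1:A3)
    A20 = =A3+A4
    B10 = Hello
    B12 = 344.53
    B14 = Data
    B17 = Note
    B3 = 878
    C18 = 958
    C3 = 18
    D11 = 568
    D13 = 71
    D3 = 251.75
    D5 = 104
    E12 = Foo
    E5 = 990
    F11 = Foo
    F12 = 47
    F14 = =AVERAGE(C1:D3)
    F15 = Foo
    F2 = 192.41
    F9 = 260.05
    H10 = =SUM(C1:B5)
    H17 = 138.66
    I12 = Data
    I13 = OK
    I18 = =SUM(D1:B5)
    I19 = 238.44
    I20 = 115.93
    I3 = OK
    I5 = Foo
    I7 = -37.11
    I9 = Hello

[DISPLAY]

                                    
 ┏━━━━━━━━━━━━━━━━━━━━━━━━━━━━━━━━┓ 
 ┃ CircuitBoard                   ┃ 
 ┠────────────────────────────────┨ 
 ┃   0 1 2 3 4 5                  ┃ 
 ┃0  [.]  · ─ ·           G       ┃ 
 ┃                                ┃ 
 ┃1           B       · ─ ·       ┃ 
 ┃                                ┃ 
 ┃2   S   · ─ ·       · ─ ·       ┃ 
 ┃    │                           ┃ 
 ┃3   ·                   B       ┃ 
 ┃    │                           ┃ 
 ┃4   · ─ ·   L                   ┃ 
 ┃                                ┃ 
 ┃5     ┏━━━━━━━━━━━━━━━━━━━━━━━━━━━
 ┃Cursor┃ Spreadsheet               
 ┃      ┠───────────────────────────
 ┃      ┃A1:                        
 ┃      ┃       A       B       C   
 ┗━━━━━━┃---------------------------
        ┃  1      [0]       0       
        ┃  2        0       0       
        ┃  3        0     878      1


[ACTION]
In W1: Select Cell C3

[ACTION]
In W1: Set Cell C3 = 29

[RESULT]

                                    
 ┏━━━━━━━━━━━━━━━━━━━━━━━━━━━━━━━━┓ 
 ┃ CircuitBoard                   ┃ 
 ┠────────────────────────────────┨ 
 ┃   0 1 2 3 4 5                  ┃ 
 ┃0  [.]  · ─ ·           G       ┃ 
 ┃                                ┃ 
 ┃1           B       · ─ ·       ┃ 
 ┃                                ┃ 
 ┃2   S   · ─ ·       · ─ ·       ┃ 
 ┃    │                           ┃ 
 ┃3   ·                   B       ┃ 
 ┃    │                           ┃ 
 ┃4   · ─ ·   L                   ┃ 
 ┃                                ┃ 
 ┃5     ┏━━━━━━━━━━━━━━━━━━━━━━━━━━━
 ┃Cursor┃ Spreadsheet               
 ┃      ┠───────────────────────────
 ┃      ┃C3: 29                     
 ┃      ┃       A       B       C   
 ┗━━━━━━┃---------------------------
        ┃  1        0       0       
        ┃  2        0       0       
        ┃  3        0     878    [29


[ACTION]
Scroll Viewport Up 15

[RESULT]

                                    
                                    
 ┏━━━━━━━━━━━━━━━━━━━━━━━━━━━━━━━━┓ 
 ┃ CircuitBoard                   ┃ 
 ┠────────────────────────────────┨ 
 ┃   0 1 2 3 4 5                  ┃ 
 ┃0  [.]  · ─ ·           G       ┃ 
 ┃                                ┃ 
 ┃1           B       · ─ ·       ┃ 
 ┃                                ┃ 
 ┃2   S   · ─ ·       · ─ ·       ┃ 
 ┃    │                           ┃ 
 ┃3   ·                   B       ┃ 
 ┃    │                           ┃ 
 ┃4   · ─ ·   L                   ┃ 
 ┃                                ┃ 
 ┃5     ┏━━━━━━━━━━━━━━━━━━━━━━━━━━━
 ┃Cursor┃ Spreadsheet               
 ┃      ┠───────────────────────────
 ┃      ┃C3: 29                     
 ┃      ┃       A       B       C   
 ┗━━━━━━┃---------------------------
        ┃  1        0       0       
        ┃  2        0       0       


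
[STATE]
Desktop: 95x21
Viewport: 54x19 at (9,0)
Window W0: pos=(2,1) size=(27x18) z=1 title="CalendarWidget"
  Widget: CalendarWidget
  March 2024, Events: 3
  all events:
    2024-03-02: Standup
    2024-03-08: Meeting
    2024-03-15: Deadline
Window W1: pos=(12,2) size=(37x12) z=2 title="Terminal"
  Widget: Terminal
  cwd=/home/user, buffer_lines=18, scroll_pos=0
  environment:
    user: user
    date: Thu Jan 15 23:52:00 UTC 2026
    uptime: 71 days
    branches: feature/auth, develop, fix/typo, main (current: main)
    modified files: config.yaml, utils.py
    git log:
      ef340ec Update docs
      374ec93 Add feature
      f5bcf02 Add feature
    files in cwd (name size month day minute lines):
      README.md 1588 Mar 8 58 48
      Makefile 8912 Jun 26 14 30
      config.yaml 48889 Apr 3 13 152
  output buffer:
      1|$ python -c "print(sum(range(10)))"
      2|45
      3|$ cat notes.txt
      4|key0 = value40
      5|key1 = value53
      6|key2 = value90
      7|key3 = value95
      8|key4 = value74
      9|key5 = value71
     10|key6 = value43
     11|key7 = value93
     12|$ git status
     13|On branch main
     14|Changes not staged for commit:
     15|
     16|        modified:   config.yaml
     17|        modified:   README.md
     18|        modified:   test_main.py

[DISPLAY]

                                                      
━━━━━━━━━━━━━━━━━━━┓                                  
dar┏━━━━━━━━━━━━━━━━━━━━━━━━━━━━━━━━━━━┓              
───┃ Terminal                          ┃              
  M┠───────────────────────────────────┨              
We ┃$ python -c "print(sum(range(10)))"┃              
   ┃45                                 ┃              
 6 ┃$ cat notes.txt                    ┃              
13 ┃key0 = value40                     ┃              
20 ┃key1 = value53                     ┃              
27 ┃key2 = value90                     ┃              
   ┃key3 = value95                     ┃              
   ┃key4 = value74                     ┃              
   ┗━━━━━━━━━━━━━━━━━━━━━━━━━━━━━━━━━━━┛              
                   ┃                                  
                   ┃                                  
                   ┃                                  
                   ┃                                  
━━━━━━━━━━━━━━━━━━━┛                                  


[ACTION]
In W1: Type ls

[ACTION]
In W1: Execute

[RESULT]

                                                      
━━━━━━━━━━━━━━━━━━━┓                                  
dar┏━━━━━━━━━━━━━━━━━━━━━━━━━━━━━━━━━━━┓              
───┃ Terminal                          ┃              
  M┠───────────────────────────────────┨              
We ┃Changes not staged for commit:     ┃              
   ┃                                   ┃              
 6 ┃        modified:   config.yaml    ┃              
13 ┃        modified:   README.md      ┃              
20 ┃        modified:   test_main.py   ┃              
27 ┃$ ls                               ┃              
   ┃README.md  Makefile  config.yaml   ┃              
   ┃$ █                                ┃              
   ┗━━━━━━━━━━━━━━━━━━━━━━━━━━━━━━━━━━━┛              
                   ┃                                  
                   ┃                                  
                   ┃                                  
                   ┃                                  
━━━━━━━━━━━━━━━━━━━┛                                  


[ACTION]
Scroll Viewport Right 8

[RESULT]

                                                      
━━━━━━━━━━━┓                                          
━━━━━━━━━━━━━━━━━━━━━━━━━━━━━━━┓                      
minal                          ┃                      
───────────────────────────────┨                      
ges not staged for commit:     ┃                      
                               ┃                      
    modified:   config.yaml    ┃                      
    modified:   README.md      ┃                      
    modified:   test_main.py   ┃                      
                               ┃                      
ME.md  Makefile  config.yaml   ┃                      
                               ┃                      
━━━━━━━━━━━━━━━━━━━━━━━━━━━━━━━┛                      
           ┃                                          
           ┃                                          
           ┃                                          
           ┃                                          
━━━━━━━━━━━┛                                          


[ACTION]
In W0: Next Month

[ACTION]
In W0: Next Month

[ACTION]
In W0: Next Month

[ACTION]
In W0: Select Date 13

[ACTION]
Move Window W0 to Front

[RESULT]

                                                      
━━━━━━━━━━━┓                                          
t          ┃━━━━━━━━━━━━━━━━━━━┓                      
───────────┨                   ┃                      
024        ┃───────────────────┨                      
 Sa Su     ┃ed for commit:     ┃                      
  1  2     ┃                   ┃                      
  8  9     ┃:   config.yaml    ┃                      
14 15 16   ┃:   README.md      ┃                      
 22 23     ┃:   test_main.py   ┃                      
 29 30     ┃                   ┃                      
           ┃ile  config.yaml   ┃                      
           ┃                   ┃                      
           ┃━━━━━━━━━━━━━━━━━━━┛                      
           ┃                                          
           ┃                                          
           ┃                                          
           ┃                                          
━━━━━━━━━━━┛                                          
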